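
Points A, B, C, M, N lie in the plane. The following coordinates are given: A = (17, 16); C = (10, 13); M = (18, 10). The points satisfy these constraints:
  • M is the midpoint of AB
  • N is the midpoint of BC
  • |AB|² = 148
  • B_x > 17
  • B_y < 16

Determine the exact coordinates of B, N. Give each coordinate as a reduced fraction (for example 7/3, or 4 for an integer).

1. B_x = 19  [B = 2·M−A = 2·(18, 10)−(17, 16)]
2. B_y = 4  [B = 2·M−A = 2·(18, 10)−(17, 16)]
   so B = (19, 4)
3. N_x = 29/2  [2·N = B+C = (19, 4)+(10, 13)]
4. N_y = 17/2  [2·N = B+C = (19, 4)+(10, 13)]
   so N = (29/2, 17/2)

B = (19, 4)
N = (29/2, 17/2)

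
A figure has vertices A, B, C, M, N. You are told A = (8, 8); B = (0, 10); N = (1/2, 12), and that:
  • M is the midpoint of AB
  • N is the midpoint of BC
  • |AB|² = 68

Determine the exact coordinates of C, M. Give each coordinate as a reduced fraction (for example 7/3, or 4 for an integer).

C = (1, 14)
M = (4, 9)

1. M_x = 4  [2·M = A+B = (8, 8)+(0, 10)]
2. M_y = 9  [2·M = A+B = (8, 8)+(0, 10)]
   so M = (4, 9)
3. C_x = 1  [C = 2·N−B = 2·(1/2, 12)−(0, 10)]
4. C_y = 14  [C = 2·N−B = 2·(1/2, 12)−(0, 10)]
   so C = (1, 14)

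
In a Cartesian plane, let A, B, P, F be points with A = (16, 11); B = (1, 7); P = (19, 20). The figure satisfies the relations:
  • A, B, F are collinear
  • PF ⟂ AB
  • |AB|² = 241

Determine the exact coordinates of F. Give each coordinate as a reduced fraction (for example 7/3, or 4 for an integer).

1. F_x = 5071/241  [[A, B, F are collinear ⇒ 4x-15y+101=0] ∩ [PF ⟂ AB ⇒ -15x-4y+365=0]]
2. F_y = 2975/241  [[A, B, F are collinear ⇒ 4x-15y+101=0] ∩ [PF ⟂ AB ⇒ -15x-4y+365=0]]
   so F = (5071/241, 2975/241)

F = (5071/241, 2975/241)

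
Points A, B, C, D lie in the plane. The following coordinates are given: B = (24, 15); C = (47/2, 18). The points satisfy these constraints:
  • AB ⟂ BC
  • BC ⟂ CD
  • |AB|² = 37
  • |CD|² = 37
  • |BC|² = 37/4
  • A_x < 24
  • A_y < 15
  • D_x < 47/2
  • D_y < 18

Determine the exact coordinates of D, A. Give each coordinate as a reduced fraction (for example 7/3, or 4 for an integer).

D = (35/2, 17)
A = (18, 14)

1. D_x = 35/2  [[BC ⟂ CD ⇒ -1/2x+3y-169/4=0] ∩ [|D−(47/2, 18)|²=37]]
2. D_y = 17  [[BC ⟂ CD ⇒ -1/2x+3y-169/4=0] ∩ [|D−(47/2, 18)|²=37]]
   so D = (35/2, 17)
3. A_x = 18  [[AB ⟂ BC ⇒ 1/2x-3y+33=0] ∩ [|A−(24, 15)|²=37]]
4. A_y = 14  [[AB ⟂ BC ⇒ 1/2x-3y+33=0] ∩ [|A−(24, 15)|²=37]]
   so A = (18, 14)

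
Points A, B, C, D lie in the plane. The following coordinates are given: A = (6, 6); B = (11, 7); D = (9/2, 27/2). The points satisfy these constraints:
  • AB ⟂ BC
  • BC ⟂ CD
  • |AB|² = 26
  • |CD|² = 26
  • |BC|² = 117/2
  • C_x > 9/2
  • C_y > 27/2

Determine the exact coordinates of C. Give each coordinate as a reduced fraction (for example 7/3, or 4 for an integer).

C = (19/2, 29/2)

1. C_x = 19/2  [[AB ⟂ BC ⇒ 5x+1y-62=0] ∩ [|C−(9/2, 27/2)|²=26]]
2. C_y = 29/2  [[AB ⟂ BC ⇒ 5x+1y-62=0] ∩ [|C−(9/2, 27/2)|²=26]]
   so C = (19/2, 29/2)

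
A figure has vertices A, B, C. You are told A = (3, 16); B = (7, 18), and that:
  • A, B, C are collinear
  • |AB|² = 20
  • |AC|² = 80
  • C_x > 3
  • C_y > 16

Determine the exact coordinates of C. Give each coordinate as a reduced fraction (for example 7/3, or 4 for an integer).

C = (11, 20)

1. C_x = 11  [[A, B, C are collinear ⇒ -2x+4y-58=0] ∩ [|C−(3, 16)|²=80]]
2. C_y = 20  [[A, B, C are collinear ⇒ -2x+4y-58=0] ∩ [|C−(3, 16)|²=80]]
   so C = (11, 20)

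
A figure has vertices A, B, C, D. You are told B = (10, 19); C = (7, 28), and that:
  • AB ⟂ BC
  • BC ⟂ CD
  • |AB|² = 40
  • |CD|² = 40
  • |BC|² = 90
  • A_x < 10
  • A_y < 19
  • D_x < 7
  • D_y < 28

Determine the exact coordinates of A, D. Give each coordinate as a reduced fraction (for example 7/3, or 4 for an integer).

1. A_x = 4  [[AB ⟂ BC ⇒ 3x-9y+141=0] ∩ [|A−(10, 19)|²=40]]
2. A_y = 17  [[AB ⟂ BC ⇒ 3x-9y+141=0] ∩ [|A−(10, 19)|²=40]]
   so A = (4, 17)
3. D_x = 1  [[BC ⟂ CD ⇒ -3x+9y-231=0] ∩ [|D−(7, 28)|²=40]]
4. D_y = 26  [[BC ⟂ CD ⇒ -3x+9y-231=0] ∩ [|D−(7, 28)|²=40]]
   so D = (1, 26)

A = (4, 17)
D = (1, 26)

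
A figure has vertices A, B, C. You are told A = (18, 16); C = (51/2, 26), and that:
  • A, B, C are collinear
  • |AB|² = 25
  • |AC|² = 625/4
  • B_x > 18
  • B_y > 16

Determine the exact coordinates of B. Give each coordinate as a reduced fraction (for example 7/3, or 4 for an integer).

B = (21, 20)

1. B_x = 21  [[A, B, C are collinear ⇒ 10x-15/2y-60=0] ∩ [|B−(18, 16)|²=25]]
2. B_y = 20  [[A, B, C are collinear ⇒ 10x-15/2y-60=0] ∩ [|B−(18, 16)|²=25]]
   so B = (21, 20)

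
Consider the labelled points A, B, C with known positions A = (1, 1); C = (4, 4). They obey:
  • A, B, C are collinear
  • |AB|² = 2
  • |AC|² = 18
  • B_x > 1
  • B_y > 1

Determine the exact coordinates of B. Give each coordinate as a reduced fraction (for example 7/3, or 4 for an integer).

B = (2, 2)

1. B_x = 2  [[A, B, C are collinear ⇒ 3x-3y=0] ∩ [|B−(1, 1)|²=2]]
2. B_y = 2  [[A, B, C are collinear ⇒ 3x-3y=0] ∩ [|B−(1, 1)|²=2]]
   so B = (2, 2)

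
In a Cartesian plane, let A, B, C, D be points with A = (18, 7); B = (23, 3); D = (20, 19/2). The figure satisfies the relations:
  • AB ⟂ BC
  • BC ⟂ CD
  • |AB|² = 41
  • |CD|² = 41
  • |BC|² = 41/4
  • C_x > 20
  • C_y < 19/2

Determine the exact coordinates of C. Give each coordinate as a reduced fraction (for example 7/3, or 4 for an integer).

1. C_x = 25  [[AB ⟂ BC ⇒ 5x-4y-103=0] ∩ [|C−(20, 19/2)|²=41]]
2. C_y = 11/2  [[AB ⟂ BC ⇒ 5x-4y-103=0] ∩ [|C−(20, 19/2)|²=41]]
   so C = (25, 11/2)

C = (25, 11/2)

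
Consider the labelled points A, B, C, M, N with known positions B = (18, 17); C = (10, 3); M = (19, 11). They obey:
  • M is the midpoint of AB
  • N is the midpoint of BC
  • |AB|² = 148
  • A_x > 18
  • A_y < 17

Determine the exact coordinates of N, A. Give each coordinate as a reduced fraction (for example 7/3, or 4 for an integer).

1. A_x = 20  [A = 2·M−B = 2·(19, 11)−(18, 17)]
2. A_y = 5  [A = 2·M−B = 2·(19, 11)−(18, 17)]
   so A = (20, 5)
3. N_x = 14  [2·N = B+C = (18, 17)+(10, 3)]
4. N_y = 10  [2·N = B+C = (18, 17)+(10, 3)]
   so N = (14, 10)

N = (14, 10)
A = (20, 5)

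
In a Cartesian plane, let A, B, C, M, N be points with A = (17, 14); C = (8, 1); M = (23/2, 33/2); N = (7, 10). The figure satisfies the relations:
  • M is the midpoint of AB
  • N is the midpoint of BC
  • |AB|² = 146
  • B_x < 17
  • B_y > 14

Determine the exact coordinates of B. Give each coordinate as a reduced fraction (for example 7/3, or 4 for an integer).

B = (6, 19)

1. B_x = 6  [B = 2·M−A = 2·(23/2, 33/2)−(17, 14)]
2. B_y = 19  [B = 2·M−A = 2·(23/2, 33/2)−(17, 14)]
   so B = (6, 19)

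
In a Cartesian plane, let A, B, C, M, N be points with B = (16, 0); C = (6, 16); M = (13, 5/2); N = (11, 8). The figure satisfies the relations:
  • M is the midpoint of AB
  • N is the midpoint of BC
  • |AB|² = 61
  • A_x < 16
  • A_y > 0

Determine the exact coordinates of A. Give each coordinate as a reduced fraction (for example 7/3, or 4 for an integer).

A = (10, 5)

1. A_x = 10  [A = 2·M−B = 2·(13, 5/2)−(16, 0)]
2. A_y = 5  [A = 2·M−B = 2·(13, 5/2)−(16, 0)]
   so A = (10, 5)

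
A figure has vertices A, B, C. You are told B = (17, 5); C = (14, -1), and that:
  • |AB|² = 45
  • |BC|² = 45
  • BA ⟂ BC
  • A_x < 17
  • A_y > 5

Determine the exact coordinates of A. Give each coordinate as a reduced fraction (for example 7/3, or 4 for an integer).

1. A_x = 11  [[BA ⟂ BC ⇒ -3x-6y+81=0] ∩ [|A−(17, 5)|²=45]]
2. A_y = 8  [[BA ⟂ BC ⇒ -3x-6y+81=0] ∩ [|A−(17, 5)|²=45]]
   so A = (11, 8)

A = (11, 8)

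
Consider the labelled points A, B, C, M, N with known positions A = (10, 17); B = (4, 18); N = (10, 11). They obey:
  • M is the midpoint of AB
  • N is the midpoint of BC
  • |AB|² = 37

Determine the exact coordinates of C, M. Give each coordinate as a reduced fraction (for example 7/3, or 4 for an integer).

C = (16, 4)
M = (7, 35/2)

1. M_x = 7  [2·M = A+B = (10, 17)+(4, 18)]
2. M_y = 35/2  [2·M = A+B = (10, 17)+(4, 18)]
   so M = (7, 35/2)
3. C_x = 16  [C = 2·N−B = 2·(10, 11)−(4, 18)]
4. C_y = 4  [C = 2·N−B = 2·(10, 11)−(4, 18)]
   so C = (16, 4)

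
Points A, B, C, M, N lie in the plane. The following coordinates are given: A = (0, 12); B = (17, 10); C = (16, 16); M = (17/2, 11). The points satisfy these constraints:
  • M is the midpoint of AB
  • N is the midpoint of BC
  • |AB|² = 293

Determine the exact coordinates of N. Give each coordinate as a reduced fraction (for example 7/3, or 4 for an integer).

1. N_x = 33/2  [2·N = B+C = (17, 10)+(16, 16)]
2. N_y = 13  [2·N = B+C = (17, 10)+(16, 16)]
   so N = (33/2, 13)

N = (33/2, 13)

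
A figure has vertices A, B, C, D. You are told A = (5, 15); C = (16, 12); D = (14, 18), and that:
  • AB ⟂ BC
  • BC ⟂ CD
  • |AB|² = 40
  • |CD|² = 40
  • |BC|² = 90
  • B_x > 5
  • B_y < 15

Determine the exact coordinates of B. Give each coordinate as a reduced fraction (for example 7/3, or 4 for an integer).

B = (7, 9)

1. B_x = 7  [[BC ⟂ CD ⇒ 2x-6y+40=0] ∩ [|B−(5, 15)|²=40]]
2. B_y = 9  [[BC ⟂ CD ⇒ 2x-6y+40=0] ∩ [|B−(5, 15)|²=40]]
   so B = (7, 9)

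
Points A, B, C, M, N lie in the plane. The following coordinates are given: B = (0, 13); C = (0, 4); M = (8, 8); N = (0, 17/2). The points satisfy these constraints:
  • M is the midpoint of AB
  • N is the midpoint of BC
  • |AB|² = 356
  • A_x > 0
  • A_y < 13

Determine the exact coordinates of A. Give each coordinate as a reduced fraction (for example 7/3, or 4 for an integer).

1. A_x = 16  [A = 2·M−B = 2·(8, 8)−(0, 13)]
2. A_y = 3  [A = 2·M−B = 2·(8, 8)−(0, 13)]
   so A = (16, 3)

A = (16, 3)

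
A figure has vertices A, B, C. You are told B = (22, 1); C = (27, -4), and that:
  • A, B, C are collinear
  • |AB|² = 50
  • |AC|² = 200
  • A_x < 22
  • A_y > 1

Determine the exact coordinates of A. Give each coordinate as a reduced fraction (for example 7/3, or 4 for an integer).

1. A_x = 17  [[A, B, C are collinear ⇒ 5x+5y-115=0] ∩ [|A−(22, 1)|²=50]]
2. A_y = 6  [[A, B, C are collinear ⇒ 5x+5y-115=0] ∩ [|A−(22, 1)|²=50]]
   so A = (17, 6)

A = (17, 6)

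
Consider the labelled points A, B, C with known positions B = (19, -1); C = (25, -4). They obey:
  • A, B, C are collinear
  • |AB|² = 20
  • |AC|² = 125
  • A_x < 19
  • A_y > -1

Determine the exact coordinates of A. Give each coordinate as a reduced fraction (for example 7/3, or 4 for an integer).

1. A_x = 15  [[A, B, C are collinear ⇒ 3x+6y-51=0] ∩ [|A−(19, -1)|²=20]]
2. A_y = 1  [[A, B, C are collinear ⇒ 3x+6y-51=0] ∩ [|A−(19, -1)|²=20]]
   so A = (15, 1)

A = (15, 1)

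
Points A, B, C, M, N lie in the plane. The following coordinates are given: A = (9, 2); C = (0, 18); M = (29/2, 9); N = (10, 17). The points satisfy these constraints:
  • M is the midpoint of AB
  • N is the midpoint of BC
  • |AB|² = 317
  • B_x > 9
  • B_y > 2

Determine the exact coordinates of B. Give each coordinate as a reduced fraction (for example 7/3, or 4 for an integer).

B = (20, 16)

1. B_x = 20  [B = 2·M−A = 2·(29/2, 9)−(9, 2)]
2. B_y = 16  [B = 2·M−A = 2·(29/2, 9)−(9, 2)]
   so B = (20, 16)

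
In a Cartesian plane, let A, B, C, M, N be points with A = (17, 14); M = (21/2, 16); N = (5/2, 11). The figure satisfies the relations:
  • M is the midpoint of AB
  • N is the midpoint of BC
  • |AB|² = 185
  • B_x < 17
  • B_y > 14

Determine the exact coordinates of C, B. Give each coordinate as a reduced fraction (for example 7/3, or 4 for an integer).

1. B_x = 4  [B = 2·M−A = 2·(21/2, 16)−(17, 14)]
2. B_y = 18  [B = 2·M−A = 2·(21/2, 16)−(17, 14)]
   so B = (4, 18)
3. C_x = 1  [C = 2·N−B = 2·(5/2, 11)−(4, 18)]
4. C_y = 4  [C = 2·N−B = 2·(5/2, 11)−(4, 18)]
   so C = (1, 4)

C = (1, 4)
B = (4, 18)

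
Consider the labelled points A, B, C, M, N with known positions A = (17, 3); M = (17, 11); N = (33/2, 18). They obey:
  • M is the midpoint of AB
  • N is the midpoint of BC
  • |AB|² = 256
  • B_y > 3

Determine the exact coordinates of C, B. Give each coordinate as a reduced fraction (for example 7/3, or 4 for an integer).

C = (16, 17)
B = (17, 19)

1. B_x = 17  [B = 2·M−A = 2·(17, 11)−(17, 3)]
2. B_y = 19  [B = 2·M−A = 2·(17, 11)−(17, 3)]
   so B = (17, 19)
3. C_x = 16  [C = 2·N−B = 2·(33/2, 18)−(17, 19)]
4. C_y = 17  [C = 2·N−B = 2·(33/2, 18)−(17, 19)]
   so C = (16, 17)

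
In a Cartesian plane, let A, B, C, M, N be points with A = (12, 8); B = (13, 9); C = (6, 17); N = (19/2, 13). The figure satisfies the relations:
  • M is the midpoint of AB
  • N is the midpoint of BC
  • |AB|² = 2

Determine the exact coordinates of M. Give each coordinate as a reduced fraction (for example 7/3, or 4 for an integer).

1. M_x = 25/2  [2·M = A+B = (12, 8)+(13, 9)]
2. M_y = 17/2  [2·M = A+B = (12, 8)+(13, 9)]
   so M = (25/2, 17/2)

M = (25/2, 17/2)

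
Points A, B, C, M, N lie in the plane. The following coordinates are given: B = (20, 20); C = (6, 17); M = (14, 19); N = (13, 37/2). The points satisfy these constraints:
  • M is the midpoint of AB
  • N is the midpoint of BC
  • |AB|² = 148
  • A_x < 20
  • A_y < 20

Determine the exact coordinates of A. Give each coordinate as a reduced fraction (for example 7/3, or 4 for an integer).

1. A_x = 8  [A = 2·M−B = 2·(14, 19)−(20, 20)]
2. A_y = 18  [A = 2·M−B = 2·(14, 19)−(20, 20)]
   so A = (8, 18)

A = (8, 18)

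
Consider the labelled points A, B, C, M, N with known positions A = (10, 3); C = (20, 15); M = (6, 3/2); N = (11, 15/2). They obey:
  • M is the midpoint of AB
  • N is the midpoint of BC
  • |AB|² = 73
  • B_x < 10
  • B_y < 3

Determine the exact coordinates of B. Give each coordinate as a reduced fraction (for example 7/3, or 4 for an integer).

1. B_x = 2  [B = 2·M−A = 2·(6, 3/2)−(10, 3)]
2. B_y = 0  [B = 2·M−A = 2·(6, 3/2)−(10, 3)]
   so B = (2, 0)

B = (2, 0)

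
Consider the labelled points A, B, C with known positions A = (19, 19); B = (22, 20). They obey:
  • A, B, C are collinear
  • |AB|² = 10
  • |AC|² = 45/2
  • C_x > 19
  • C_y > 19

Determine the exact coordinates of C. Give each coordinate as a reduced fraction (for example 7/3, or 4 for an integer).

C = (47/2, 41/2)

1. C_x = 47/2  [[A, B, C are collinear ⇒ -1x+3y-38=0] ∩ [|C−(19, 19)|²=45/2]]
2. C_y = 41/2  [[A, B, C are collinear ⇒ -1x+3y-38=0] ∩ [|C−(19, 19)|²=45/2]]
   so C = (47/2, 41/2)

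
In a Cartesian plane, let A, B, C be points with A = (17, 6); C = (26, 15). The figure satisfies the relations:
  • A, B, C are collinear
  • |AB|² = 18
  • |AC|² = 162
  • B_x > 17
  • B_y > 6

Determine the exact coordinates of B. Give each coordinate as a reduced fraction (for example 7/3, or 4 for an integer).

B = (20, 9)

1. B_x = 20  [[A, B, C are collinear ⇒ 9x-9y-99=0] ∩ [|B−(17, 6)|²=18]]
2. B_y = 9  [[A, B, C are collinear ⇒ 9x-9y-99=0] ∩ [|B−(17, 6)|²=18]]
   so B = (20, 9)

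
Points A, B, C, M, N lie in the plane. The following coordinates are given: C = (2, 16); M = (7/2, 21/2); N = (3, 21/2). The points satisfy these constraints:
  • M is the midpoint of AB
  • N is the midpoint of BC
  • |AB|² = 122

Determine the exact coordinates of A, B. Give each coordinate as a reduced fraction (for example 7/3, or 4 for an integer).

A = (3, 16)
B = (4, 5)

1. B_x = 4  [B = 2·N−C = 2·(3, 21/2)−(2, 16)]
2. B_y = 5  [B = 2·N−C = 2·(3, 21/2)−(2, 16)]
   so B = (4, 5)
3. A_x = 3  [A = 2·M−B = 2·(7/2, 21/2)−(4, 5)]
4. A_y = 16  [A = 2·M−B = 2·(7/2, 21/2)−(4, 5)]
   so A = (3, 16)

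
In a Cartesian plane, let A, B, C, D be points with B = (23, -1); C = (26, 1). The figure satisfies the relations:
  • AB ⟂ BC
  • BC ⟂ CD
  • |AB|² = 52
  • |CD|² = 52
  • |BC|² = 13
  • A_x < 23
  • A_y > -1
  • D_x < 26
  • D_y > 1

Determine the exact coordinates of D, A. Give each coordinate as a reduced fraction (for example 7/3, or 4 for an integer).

1. D_x = 22  [[BC ⟂ CD ⇒ 3x+2y-80=0] ∩ [|D−(26, 1)|²=52]]
2. D_y = 7  [[BC ⟂ CD ⇒ 3x+2y-80=0] ∩ [|D−(26, 1)|²=52]]
   so D = (22, 7)
3. A_x = 19  [[AB ⟂ BC ⇒ -3x-2y+67=0] ∩ [|A−(23, -1)|²=52]]
4. A_y = 5  [[AB ⟂ BC ⇒ -3x-2y+67=0] ∩ [|A−(23, -1)|²=52]]
   so A = (19, 5)

D = (22, 7)
A = (19, 5)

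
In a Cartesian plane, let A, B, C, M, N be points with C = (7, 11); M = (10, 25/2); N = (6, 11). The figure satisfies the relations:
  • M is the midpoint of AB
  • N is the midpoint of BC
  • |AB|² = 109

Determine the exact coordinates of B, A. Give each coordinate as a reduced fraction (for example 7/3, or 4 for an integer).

1. B_x = 5  [B = 2·N−C = 2·(6, 11)−(7, 11)]
2. B_y = 11  [B = 2·N−C = 2·(6, 11)−(7, 11)]
   so B = (5, 11)
3. A_x = 15  [A = 2·M−B = 2·(10, 25/2)−(5, 11)]
4. A_y = 14  [A = 2·M−B = 2·(10, 25/2)−(5, 11)]
   so A = (15, 14)

B = (5, 11)
A = (15, 14)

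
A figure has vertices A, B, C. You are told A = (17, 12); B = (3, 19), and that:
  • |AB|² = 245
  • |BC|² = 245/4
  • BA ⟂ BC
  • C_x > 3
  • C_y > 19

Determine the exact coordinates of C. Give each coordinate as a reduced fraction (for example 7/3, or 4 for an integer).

C = (13/2, 26)

1. C_x = 13/2  [[BA ⟂ BC ⇒ 14x-7y+91=0] ∩ [|C−(3, 19)|²=245/4]]
2. C_y = 26  [[BA ⟂ BC ⇒ 14x-7y+91=0] ∩ [|C−(3, 19)|²=245/4]]
   so C = (13/2, 26)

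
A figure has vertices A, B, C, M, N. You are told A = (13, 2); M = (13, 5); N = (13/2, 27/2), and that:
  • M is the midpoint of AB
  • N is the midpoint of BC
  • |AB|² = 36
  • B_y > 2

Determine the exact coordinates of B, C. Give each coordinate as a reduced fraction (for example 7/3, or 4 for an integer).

1. B_x = 13  [B = 2·M−A = 2·(13, 5)−(13, 2)]
2. B_y = 8  [B = 2·M−A = 2·(13, 5)−(13, 2)]
   so B = (13, 8)
3. C_x = 0  [C = 2·N−B = 2·(13/2, 27/2)−(13, 8)]
4. C_y = 19  [C = 2·N−B = 2·(13/2, 27/2)−(13, 8)]
   so C = (0, 19)

B = (13, 8)
C = (0, 19)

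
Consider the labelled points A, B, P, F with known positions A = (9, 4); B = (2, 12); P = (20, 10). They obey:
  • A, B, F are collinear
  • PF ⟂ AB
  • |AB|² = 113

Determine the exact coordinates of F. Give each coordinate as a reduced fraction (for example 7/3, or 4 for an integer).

F = (1220/113, 220/113)

1. F_x = 1220/113  [[A, B, F are collinear ⇒ -8x-7y+100=0] ∩ [PF ⟂ AB ⇒ -7x+8y+60=0]]
2. F_y = 220/113  [[A, B, F are collinear ⇒ -8x-7y+100=0] ∩ [PF ⟂ AB ⇒ -7x+8y+60=0]]
   so F = (1220/113, 220/113)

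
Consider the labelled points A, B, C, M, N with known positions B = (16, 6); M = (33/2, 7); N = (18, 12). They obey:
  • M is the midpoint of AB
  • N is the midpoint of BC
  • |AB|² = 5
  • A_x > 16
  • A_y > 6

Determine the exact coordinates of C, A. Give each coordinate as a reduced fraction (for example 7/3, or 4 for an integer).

1. A_x = 17  [A = 2·M−B = 2·(33/2, 7)−(16, 6)]
2. A_y = 8  [A = 2·M−B = 2·(33/2, 7)−(16, 6)]
   so A = (17, 8)
3. C_x = 20  [C = 2·N−B = 2·(18, 12)−(16, 6)]
4. C_y = 18  [C = 2·N−B = 2·(18, 12)−(16, 6)]
   so C = (20, 18)

C = (20, 18)
A = (17, 8)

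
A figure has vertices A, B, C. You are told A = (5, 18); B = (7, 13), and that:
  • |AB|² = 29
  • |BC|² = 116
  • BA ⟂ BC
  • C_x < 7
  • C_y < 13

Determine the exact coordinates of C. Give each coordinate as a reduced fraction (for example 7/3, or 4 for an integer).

C = (-3, 9)

1. C_x = -3  [[BA ⟂ BC ⇒ -2x+5y-51=0] ∩ [|C−(7, 13)|²=116]]
2. C_y = 9  [[BA ⟂ BC ⇒ -2x+5y-51=0] ∩ [|C−(7, 13)|²=116]]
   so C = (-3, 9)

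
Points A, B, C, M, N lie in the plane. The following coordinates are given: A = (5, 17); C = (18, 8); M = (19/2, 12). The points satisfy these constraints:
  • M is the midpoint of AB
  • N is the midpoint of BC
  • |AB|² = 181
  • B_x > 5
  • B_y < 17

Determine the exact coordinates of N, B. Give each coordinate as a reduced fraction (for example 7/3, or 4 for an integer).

N = (16, 15/2)
B = (14, 7)

1. B_x = 14  [B = 2·M−A = 2·(19/2, 12)−(5, 17)]
2. B_y = 7  [B = 2·M−A = 2·(19/2, 12)−(5, 17)]
   so B = (14, 7)
3. N_x = 16  [2·N = B+C = (14, 7)+(18, 8)]
4. N_y = 15/2  [2·N = B+C = (14, 7)+(18, 8)]
   so N = (16, 15/2)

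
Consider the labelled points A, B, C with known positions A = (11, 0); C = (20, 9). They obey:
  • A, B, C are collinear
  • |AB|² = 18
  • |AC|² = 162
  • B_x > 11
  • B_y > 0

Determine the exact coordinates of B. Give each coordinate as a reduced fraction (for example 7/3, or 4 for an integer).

1. B_x = 14  [[A, B, C are collinear ⇒ 9x-9y-99=0] ∩ [|B−(11, 0)|²=18]]
2. B_y = 3  [[A, B, C are collinear ⇒ 9x-9y-99=0] ∩ [|B−(11, 0)|²=18]]
   so B = (14, 3)

B = (14, 3)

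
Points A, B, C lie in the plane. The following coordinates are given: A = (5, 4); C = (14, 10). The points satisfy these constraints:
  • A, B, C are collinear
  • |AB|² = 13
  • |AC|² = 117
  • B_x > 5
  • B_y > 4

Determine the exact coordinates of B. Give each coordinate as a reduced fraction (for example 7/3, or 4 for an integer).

1. B_x = 8  [[A, B, C are collinear ⇒ 6x-9y+6=0] ∩ [|B−(5, 4)|²=13]]
2. B_y = 6  [[A, B, C are collinear ⇒ 6x-9y+6=0] ∩ [|B−(5, 4)|²=13]]
   so B = (8, 6)

B = (8, 6)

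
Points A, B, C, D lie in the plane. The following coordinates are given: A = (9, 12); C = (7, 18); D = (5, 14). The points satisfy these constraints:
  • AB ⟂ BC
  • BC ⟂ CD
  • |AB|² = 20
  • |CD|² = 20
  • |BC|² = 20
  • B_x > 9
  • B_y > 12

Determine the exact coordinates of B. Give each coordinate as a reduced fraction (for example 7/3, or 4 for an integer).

B = (11, 16)

1. B_x = 11  [[BC ⟂ CD ⇒ 2x+4y-86=0] ∩ [|B−(9, 12)|²=20]]
2. B_y = 16  [[BC ⟂ CD ⇒ 2x+4y-86=0] ∩ [|B−(9, 12)|²=20]]
   so B = (11, 16)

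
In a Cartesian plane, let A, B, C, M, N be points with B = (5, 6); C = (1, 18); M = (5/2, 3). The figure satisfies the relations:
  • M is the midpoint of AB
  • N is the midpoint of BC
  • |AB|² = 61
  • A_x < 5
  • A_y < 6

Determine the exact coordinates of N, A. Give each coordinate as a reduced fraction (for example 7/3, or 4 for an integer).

1. A_x = 0  [A = 2·M−B = 2·(5/2, 3)−(5, 6)]
2. A_y = 0  [A = 2·M−B = 2·(5/2, 3)−(5, 6)]
   so A = (0, 0)
3. N_x = 3  [2·N = B+C = (5, 6)+(1, 18)]
4. N_y = 12  [2·N = B+C = (5, 6)+(1, 18)]
   so N = (3, 12)

N = (3, 12)
A = (0, 0)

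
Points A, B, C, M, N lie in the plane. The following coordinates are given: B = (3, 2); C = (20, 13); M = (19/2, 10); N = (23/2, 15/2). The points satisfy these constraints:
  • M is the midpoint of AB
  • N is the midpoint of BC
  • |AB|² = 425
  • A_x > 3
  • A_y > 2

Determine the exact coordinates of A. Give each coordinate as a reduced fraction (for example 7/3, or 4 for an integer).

1. A_x = 16  [A = 2·M−B = 2·(19/2, 10)−(3, 2)]
2. A_y = 18  [A = 2·M−B = 2·(19/2, 10)−(3, 2)]
   so A = (16, 18)

A = (16, 18)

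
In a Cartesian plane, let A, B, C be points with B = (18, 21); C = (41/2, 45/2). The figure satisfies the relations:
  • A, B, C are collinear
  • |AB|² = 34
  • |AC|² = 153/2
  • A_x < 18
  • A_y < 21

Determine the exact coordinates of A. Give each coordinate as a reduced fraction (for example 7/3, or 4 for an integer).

A = (13, 18)

1. A_x = 13  [[A, B, C are collinear ⇒ -3/2x+5/2y-51/2=0] ∩ [|A−(18, 21)|²=34]]
2. A_y = 18  [[A, B, C are collinear ⇒ -3/2x+5/2y-51/2=0] ∩ [|A−(18, 21)|²=34]]
   so A = (13, 18)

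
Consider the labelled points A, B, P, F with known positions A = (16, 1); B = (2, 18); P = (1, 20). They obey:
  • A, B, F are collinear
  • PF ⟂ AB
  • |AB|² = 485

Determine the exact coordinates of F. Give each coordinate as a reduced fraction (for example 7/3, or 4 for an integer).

F = (298/485, 9546/485)

1. F_x = 298/485  [[A, B, F are collinear ⇒ -17x-14y+286=0] ∩ [PF ⟂ AB ⇒ -14x+17y-326=0]]
2. F_y = 9546/485  [[A, B, F are collinear ⇒ -17x-14y+286=0] ∩ [PF ⟂ AB ⇒ -14x+17y-326=0]]
   so F = (298/485, 9546/485)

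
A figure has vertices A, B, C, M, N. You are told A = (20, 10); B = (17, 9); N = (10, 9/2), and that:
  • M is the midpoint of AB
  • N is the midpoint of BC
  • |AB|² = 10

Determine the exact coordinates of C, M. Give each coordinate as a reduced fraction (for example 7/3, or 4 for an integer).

1. M_x = 37/2  [2·M = A+B = (20, 10)+(17, 9)]
2. M_y = 19/2  [2·M = A+B = (20, 10)+(17, 9)]
   so M = (37/2, 19/2)
3. C_x = 3  [C = 2·N−B = 2·(10, 9/2)−(17, 9)]
4. C_y = 0  [C = 2·N−B = 2·(10, 9/2)−(17, 9)]
   so C = (3, 0)

C = (3, 0)
M = (37/2, 19/2)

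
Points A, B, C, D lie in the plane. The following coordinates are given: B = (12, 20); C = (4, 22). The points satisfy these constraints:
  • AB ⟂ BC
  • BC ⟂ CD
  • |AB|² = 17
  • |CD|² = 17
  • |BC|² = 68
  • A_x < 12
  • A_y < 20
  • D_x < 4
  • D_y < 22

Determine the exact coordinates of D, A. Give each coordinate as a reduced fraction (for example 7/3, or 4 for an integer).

D = (3, 18)
A = (11, 16)

1. D_x = 3  [[BC ⟂ CD ⇒ -8x+2y-12=0] ∩ [|D−(4, 22)|²=17]]
2. D_y = 18  [[BC ⟂ CD ⇒ -8x+2y-12=0] ∩ [|D−(4, 22)|²=17]]
   so D = (3, 18)
3. A_x = 11  [[AB ⟂ BC ⇒ 8x-2y-56=0] ∩ [|A−(12, 20)|²=17]]
4. A_y = 16  [[AB ⟂ BC ⇒ 8x-2y-56=0] ∩ [|A−(12, 20)|²=17]]
   so A = (11, 16)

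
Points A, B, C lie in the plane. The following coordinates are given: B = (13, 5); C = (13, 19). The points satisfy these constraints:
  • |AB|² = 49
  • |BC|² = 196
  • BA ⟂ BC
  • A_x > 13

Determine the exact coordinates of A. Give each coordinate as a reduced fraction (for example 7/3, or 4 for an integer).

A = (20, 5)

1. A_x = 20  [[BA ⟂ BC ⇒ 14y-70=0] ∩ [|A−(13, 5)|²=49]]
2. A_y = 5  [[BA ⟂ BC ⇒ 14y-70=0] ∩ [|A−(13, 5)|²=49]]
   so A = (20, 5)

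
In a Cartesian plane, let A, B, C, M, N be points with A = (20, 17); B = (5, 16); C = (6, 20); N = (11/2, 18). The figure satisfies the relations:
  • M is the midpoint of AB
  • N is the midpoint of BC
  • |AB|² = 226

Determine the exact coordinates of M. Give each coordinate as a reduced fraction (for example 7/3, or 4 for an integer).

1. M_x = 25/2  [2·M = A+B = (20, 17)+(5, 16)]
2. M_y = 33/2  [2·M = A+B = (20, 17)+(5, 16)]
   so M = (25/2, 33/2)

M = (25/2, 33/2)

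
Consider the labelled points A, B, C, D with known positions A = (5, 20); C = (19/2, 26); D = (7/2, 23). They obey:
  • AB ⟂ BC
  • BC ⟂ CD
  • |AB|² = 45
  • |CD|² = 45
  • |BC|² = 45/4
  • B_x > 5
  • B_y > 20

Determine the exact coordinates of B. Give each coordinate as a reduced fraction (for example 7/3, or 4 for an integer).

1. B_x = 11  [[BC ⟂ CD ⇒ 6x+3y-135=0] ∩ [|B−(5, 20)|²=45]]
2. B_y = 23  [[BC ⟂ CD ⇒ 6x+3y-135=0] ∩ [|B−(5, 20)|²=45]]
   so B = (11, 23)

B = (11, 23)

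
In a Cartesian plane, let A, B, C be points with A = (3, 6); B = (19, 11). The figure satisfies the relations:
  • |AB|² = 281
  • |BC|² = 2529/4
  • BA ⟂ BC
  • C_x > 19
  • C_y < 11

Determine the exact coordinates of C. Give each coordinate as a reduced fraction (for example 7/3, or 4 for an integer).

1. C_x = 53/2  [[BA ⟂ BC ⇒ -16x-5y+359=0] ∩ [|C−(19, 11)|²=2529/4]]
2. C_y = -13  [[BA ⟂ BC ⇒ -16x-5y+359=0] ∩ [|C−(19, 11)|²=2529/4]]
   so C = (53/2, -13)

C = (53/2, -13)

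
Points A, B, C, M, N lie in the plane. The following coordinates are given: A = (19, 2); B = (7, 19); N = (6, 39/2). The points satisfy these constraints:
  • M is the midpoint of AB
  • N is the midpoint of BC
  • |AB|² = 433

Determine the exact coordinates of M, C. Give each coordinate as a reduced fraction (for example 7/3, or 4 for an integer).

M = (13, 21/2)
C = (5, 20)

1. M_x = 13  [2·M = A+B = (19, 2)+(7, 19)]
2. M_y = 21/2  [2·M = A+B = (19, 2)+(7, 19)]
   so M = (13, 21/2)
3. C_x = 5  [C = 2·N−B = 2·(6, 39/2)−(7, 19)]
4. C_y = 20  [C = 2·N−B = 2·(6, 39/2)−(7, 19)]
   so C = (5, 20)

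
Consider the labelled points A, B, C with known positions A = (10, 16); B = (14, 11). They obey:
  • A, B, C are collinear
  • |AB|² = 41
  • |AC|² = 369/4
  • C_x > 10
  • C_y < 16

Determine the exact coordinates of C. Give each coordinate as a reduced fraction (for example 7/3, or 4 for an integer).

C = (16, 17/2)

1. C_x = 16  [[A, B, C are collinear ⇒ 5x+4y-114=0] ∩ [|C−(10, 16)|²=369/4]]
2. C_y = 17/2  [[A, B, C are collinear ⇒ 5x+4y-114=0] ∩ [|C−(10, 16)|²=369/4]]
   so C = (16, 17/2)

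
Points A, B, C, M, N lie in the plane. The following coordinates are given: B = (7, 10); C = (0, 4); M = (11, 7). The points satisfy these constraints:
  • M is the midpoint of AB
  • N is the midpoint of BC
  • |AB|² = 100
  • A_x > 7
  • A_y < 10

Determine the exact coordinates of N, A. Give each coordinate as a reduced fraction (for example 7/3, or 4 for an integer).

1. A_x = 15  [A = 2·M−B = 2·(11, 7)−(7, 10)]
2. A_y = 4  [A = 2·M−B = 2·(11, 7)−(7, 10)]
   so A = (15, 4)
3. N_x = 7/2  [2·N = B+C = (7, 10)+(0, 4)]
4. N_y = 7  [2·N = B+C = (7, 10)+(0, 4)]
   so N = (7/2, 7)

N = (7/2, 7)
A = (15, 4)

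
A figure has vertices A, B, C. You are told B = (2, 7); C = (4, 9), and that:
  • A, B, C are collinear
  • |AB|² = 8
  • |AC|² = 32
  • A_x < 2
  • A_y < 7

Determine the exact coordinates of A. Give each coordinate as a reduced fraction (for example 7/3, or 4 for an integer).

A = (0, 5)

1. A_x = 0  [[A, B, C are collinear ⇒ -2x+2y-10=0] ∩ [|A−(2, 7)|²=8]]
2. A_y = 5  [[A, B, C are collinear ⇒ -2x+2y-10=0] ∩ [|A−(2, 7)|²=8]]
   so A = (0, 5)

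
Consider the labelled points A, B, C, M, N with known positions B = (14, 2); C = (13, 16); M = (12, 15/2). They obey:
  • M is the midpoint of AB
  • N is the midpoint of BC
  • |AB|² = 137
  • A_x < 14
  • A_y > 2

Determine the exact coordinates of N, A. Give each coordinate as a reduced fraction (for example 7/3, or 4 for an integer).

1. A_x = 10  [A = 2·M−B = 2·(12, 15/2)−(14, 2)]
2. A_y = 13  [A = 2·M−B = 2·(12, 15/2)−(14, 2)]
   so A = (10, 13)
3. N_x = 27/2  [2·N = B+C = (14, 2)+(13, 16)]
4. N_y = 9  [2·N = B+C = (14, 2)+(13, 16)]
   so N = (27/2, 9)

N = (27/2, 9)
A = (10, 13)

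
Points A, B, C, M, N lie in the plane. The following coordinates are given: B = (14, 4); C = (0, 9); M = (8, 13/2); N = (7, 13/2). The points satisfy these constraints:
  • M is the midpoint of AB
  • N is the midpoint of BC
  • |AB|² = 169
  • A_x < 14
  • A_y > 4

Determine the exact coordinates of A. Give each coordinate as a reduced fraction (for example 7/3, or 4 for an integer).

1. A_x = 2  [A = 2·M−B = 2·(8, 13/2)−(14, 4)]
2. A_y = 9  [A = 2·M−B = 2·(8, 13/2)−(14, 4)]
   so A = (2, 9)

A = (2, 9)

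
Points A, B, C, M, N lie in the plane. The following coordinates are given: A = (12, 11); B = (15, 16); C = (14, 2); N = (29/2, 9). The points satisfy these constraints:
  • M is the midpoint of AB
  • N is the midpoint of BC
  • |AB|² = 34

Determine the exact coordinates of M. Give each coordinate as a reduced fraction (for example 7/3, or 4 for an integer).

1. M_x = 27/2  [2·M = A+B = (12, 11)+(15, 16)]
2. M_y = 27/2  [2·M = A+B = (12, 11)+(15, 16)]
   so M = (27/2, 27/2)

M = (27/2, 27/2)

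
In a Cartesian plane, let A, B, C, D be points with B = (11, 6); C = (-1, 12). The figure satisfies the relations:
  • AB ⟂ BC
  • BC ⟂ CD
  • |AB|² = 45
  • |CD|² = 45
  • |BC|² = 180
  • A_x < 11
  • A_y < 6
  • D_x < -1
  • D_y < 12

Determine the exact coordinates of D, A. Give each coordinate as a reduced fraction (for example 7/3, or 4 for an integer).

D = (-4, 6)
A = (8, 0)

1. D_x = -4  [[BC ⟂ CD ⇒ -12x+6y-84=0] ∩ [|D−(-1, 12)|²=45]]
2. D_y = 6  [[BC ⟂ CD ⇒ -12x+6y-84=0] ∩ [|D−(-1, 12)|²=45]]
   so D = (-4, 6)
3. A_x = 8  [[AB ⟂ BC ⇒ 12x-6y-96=0] ∩ [|A−(11, 6)|²=45]]
4. A_y = 0  [[AB ⟂ BC ⇒ 12x-6y-96=0] ∩ [|A−(11, 6)|²=45]]
   so A = (8, 0)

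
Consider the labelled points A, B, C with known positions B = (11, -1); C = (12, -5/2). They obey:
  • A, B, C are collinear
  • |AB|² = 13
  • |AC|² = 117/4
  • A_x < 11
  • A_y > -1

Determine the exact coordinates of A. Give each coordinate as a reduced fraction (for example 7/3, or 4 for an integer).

A = (9, 2)

1. A_x = 9  [[A, B, C are collinear ⇒ 3/2x+1y-31/2=0] ∩ [|A−(11, -1)|²=13]]
2. A_y = 2  [[A, B, C are collinear ⇒ 3/2x+1y-31/2=0] ∩ [|A−(11, -1)|²=13]]
   so A = (9, 2)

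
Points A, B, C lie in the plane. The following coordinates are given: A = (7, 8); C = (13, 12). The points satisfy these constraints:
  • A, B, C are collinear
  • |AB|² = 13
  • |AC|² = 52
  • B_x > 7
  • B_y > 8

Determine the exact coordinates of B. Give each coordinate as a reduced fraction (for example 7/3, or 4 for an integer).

B = (10, 10)

1. B_x = 10  [[A, B, C are collinear ⇒ 4x-6y+20=0] ∩ [|B−(7, 8)|²=13]]
2. B_y = 10  [[A, B, C are collinear ⇒ 4x-6y+20=0] ∩ [|B−(7, 8)|²=13]]
   so B = (10, 10)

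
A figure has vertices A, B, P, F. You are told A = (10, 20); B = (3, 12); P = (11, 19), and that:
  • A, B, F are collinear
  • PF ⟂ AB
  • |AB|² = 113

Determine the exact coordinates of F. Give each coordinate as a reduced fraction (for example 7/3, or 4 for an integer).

F = (1123/113, 2252/113)

1. F_x = 1123/113  [[A, B, F are collinear ⇒ 8x-7y+60=0] ∩ [PF ⟂ AB ⇒ -7x-8y+229=0]]
2. F_y = 2252/113  [[A, B, F are collinear ⇒ 8x-7y+60=0] ∩ [PF ⟂ AB ⇒ -7x-8y+229=0]]
   so F = (1123/113, 2252/113)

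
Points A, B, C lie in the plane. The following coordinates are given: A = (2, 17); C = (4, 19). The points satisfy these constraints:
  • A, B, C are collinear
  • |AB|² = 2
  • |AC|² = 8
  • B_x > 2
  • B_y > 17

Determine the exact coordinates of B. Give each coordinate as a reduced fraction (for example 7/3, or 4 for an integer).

1. B_x = 3  [[A, B, C are collinear ⇒ 2x-2y+30=0] ∩ [|B−(2, 17)|²=2]]
2. B_y = 18  [[A, B, C are collinear ⇒ 2x-2y+30=0] ∩ [|B−(2, 17)|²=2]]
   so B = (3, 18)

B = (3, 18)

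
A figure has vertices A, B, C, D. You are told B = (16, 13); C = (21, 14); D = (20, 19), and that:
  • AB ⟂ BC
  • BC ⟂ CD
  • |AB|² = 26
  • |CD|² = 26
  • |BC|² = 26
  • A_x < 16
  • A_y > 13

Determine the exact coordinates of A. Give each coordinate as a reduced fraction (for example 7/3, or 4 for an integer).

A = (15, 18)

1. A_x = 15  [[AB ⟂ BC ⇒ -5x-1y+93=0] ∩ [|A−(16, 13)|²=26]]
2. A_y = 18  [[AB ⟂ BC ⇒ -5x-1y+93=0] ∩ [|A−(16, 13)|²=26]]
   so A = (15, 18)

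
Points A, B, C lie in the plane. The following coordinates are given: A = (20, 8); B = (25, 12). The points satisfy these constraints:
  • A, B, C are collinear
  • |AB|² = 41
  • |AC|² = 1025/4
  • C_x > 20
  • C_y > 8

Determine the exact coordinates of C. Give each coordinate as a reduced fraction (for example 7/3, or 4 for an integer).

C = (65/2, 18)

1. C_x = 65/2  [[A, B, C are collinear ⇒ -4x+5y+40=0] ∩ [|C−(20, 8)|²=1025/4]]
2. C_y = 18  [[A, B, C are collinear ⇒ -4x+5y+40=0] ∩ [|C−(20, 8)|²=1025/4]]
   so C = (65/2, 18)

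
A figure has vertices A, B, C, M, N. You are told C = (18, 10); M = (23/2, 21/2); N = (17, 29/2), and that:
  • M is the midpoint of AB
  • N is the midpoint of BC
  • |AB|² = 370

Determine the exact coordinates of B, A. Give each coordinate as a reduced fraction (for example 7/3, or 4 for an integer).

B = (16, 19)
A = (7, 2)

1. B_x = 16  [B = 2·N−C = 2·(17, 29/2)−(18, 10)]
2. B_y = 19  [B = 2·N−C = 2·(17, 29/2)−(18, 10)]
   so B = (16, 19)
3. A_x = 7  [A = 2·M−B = 2·(23/2, 21/2)−(16, 19)]
4. A_y = 2  [A = 2·M−B = 2·(23/2, 21/2)−(16, 19)]
   so A = (7, 2)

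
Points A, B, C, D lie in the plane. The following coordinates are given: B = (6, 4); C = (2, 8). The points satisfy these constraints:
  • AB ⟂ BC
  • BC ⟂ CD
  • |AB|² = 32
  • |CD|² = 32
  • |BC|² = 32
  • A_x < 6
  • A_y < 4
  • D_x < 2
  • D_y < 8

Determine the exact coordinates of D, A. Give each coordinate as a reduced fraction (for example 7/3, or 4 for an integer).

1. D_x = -2  [[BC ⟂ CD ⇒ -4x+4y-24=0] ∩ [|D−(2, 8)|²=32]]
2. D_y = 4  [[BC ⟂ CD ⇒ -4x+4y-24=0] ∩ [|D−(2, 8)|²=32]]
   so D = (-2, 4)
3. A_x = 2  [[AB ⟂ BC ⇒ 4x-4y-8=0] ∩ [|A−(6, 4)|²=32]]
4. A_y = 0  [[AB ⟂ BC ⇒ 4x-4y-8=0] ∩ [|A−(6, 4)|²=32]]
   so A = (2, 0)

D = (-2, 4)
A = (2, 0)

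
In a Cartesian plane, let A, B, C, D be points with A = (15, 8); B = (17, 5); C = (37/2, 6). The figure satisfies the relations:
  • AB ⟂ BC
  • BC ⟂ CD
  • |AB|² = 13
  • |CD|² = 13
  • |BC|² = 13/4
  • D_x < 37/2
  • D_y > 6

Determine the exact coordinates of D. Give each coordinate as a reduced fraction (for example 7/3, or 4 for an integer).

D = (33/2, 9)

1. D_x = 33/2  [[BC ⟂ CD ⇒ 3/2x+1y-135/4=0] ∩ [|D−(37/2, 6)|²=13]]
2. D_y = 9  [[BC ⟂ CD ⇒ 3/2x+1y-135/4=0] ∩ [|D−(37/2, 6)|²=13]]
   so D = (33/2, 9)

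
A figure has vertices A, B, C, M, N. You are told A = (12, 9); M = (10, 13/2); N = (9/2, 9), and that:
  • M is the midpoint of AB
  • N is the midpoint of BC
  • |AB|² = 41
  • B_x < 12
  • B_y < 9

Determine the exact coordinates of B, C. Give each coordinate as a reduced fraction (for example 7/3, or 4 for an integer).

B = (8, 4)
C = (1, 14)

1. B_x = 8  [B = 2·M−A = 2·(10, 13/2)−(12, 9)]
2. B_y = 4  [B = 2·M−A = 2·(10, 13/2)−(12, 9)]
   so B = (8, 4)
3. C_x = 1  [C = 2·N−B = 2·(9/2, 9)−(8, 4)]
4. C_y = 14  [C = 2·N−B = 2·(9/2, 9)−(8, 4)]
   so C = (1, 14)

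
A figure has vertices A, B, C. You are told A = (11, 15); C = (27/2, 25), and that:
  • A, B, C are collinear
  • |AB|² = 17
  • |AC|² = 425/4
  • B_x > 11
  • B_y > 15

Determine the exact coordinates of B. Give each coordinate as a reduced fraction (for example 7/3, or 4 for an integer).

1. B_x = 12  [[A, B, C are collinear ⇒ 10x-5/2y-145/2=0] ∩ [|B−(11, 15)|²=17]]
2. B_y = 19  [[A, B, C are collinear ⇒ 10x-5/2y-145/2=0] ∩ [|B−(11, 15)|²=17]]
   so B = (12, 19)

B = (12, 19)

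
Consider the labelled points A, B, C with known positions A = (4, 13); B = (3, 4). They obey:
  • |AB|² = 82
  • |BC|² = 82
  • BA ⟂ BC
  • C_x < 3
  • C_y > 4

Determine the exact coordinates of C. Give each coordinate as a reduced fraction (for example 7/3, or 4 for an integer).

C = (-6, 5)

1. C_x = -6  [[BA ⟂ BC ⇒ 1x+9y-39=0] ∩ [|C−(3, 4)|²=82]]
2. C_y = 5  [[BA ⟂ BC ⇒ 1x+9y-39=0] ∩ [|C−(3, 4)|²=82]]
   so C = (-6, 5)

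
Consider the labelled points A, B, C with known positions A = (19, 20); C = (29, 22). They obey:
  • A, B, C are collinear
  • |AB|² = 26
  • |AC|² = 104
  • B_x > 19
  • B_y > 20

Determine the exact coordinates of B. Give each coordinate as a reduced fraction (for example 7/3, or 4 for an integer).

B = (24, 21)

1. B_x = 24  [[A, B, C are collinear ⇒ 2x-10y+162=0] ∩ [|B−(19, 20)|²=26]]
2. B_y = 21  [[A, B, C are collinear ⇒ 2x-10y+162=0] ∩ [|B−(19, 20)|²=26]]
   so B = (24, 21)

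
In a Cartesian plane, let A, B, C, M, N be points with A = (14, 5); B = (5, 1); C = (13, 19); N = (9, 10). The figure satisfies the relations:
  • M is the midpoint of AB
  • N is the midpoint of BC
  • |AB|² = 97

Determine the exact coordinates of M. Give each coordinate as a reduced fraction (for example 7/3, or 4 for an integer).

1. M_x = 19/2  [2·M = A+B = (14, 5)+(5, 1)]
2. M_y = 3  [2·M = A+B = (14, 5)+(5, 1)]
   so M = (19/2, 3)

M = (19/2, 3)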